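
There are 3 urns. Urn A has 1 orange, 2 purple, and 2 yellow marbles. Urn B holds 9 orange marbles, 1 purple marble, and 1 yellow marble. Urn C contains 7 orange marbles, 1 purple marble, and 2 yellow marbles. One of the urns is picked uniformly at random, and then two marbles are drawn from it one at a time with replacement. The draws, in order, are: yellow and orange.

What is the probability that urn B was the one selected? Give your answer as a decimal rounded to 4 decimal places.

0.2527

The likelihood of the observed sequence under each hypothesis: P(data | urn A) = (2/5)(1/5) = 0.08; P(data | urn B) = (1/11)(9/11) = 0.07438; P(data | urn C) = (2/10)(7/10) = 0.14.
Weighting by the prior gives 1/3 · 0.08 = 0.026667, 1/3 · 0.07438 = 0.024793, 1/3 · 0.14 = 0.046667; with total 0.098127.
Hence P(urn B | data) = (0.024793) / (0.098127) = 0.25267.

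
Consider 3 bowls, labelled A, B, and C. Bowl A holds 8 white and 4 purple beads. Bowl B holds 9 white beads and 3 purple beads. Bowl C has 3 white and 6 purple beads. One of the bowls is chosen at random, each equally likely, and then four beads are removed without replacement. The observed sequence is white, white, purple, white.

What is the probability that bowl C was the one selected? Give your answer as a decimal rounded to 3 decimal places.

The likelihood of the observed sequence under each hypothesis: P(data | bowl A) = (8/12)(7/11)(4/10)(6/9) = 0.11313; P(data | bowl B) = (9/12)(8/11)(3/10)(7/9) = 0.12727; P(data | bowl C) = (3/9)(2/8)(6/7)(1/6) = 0.011905.
The prior-weighted likelihoods are 1/3 · 0.11313 = 0.03771, 1/3 · 0.12727 = 0.042424, 1/3 · 0.011905 = 0.0039683; these sum to 0.084103.
Therefore the posterior P(bowl C | data) = (0.0039683) / (0.084103) = 0.047183.

0.047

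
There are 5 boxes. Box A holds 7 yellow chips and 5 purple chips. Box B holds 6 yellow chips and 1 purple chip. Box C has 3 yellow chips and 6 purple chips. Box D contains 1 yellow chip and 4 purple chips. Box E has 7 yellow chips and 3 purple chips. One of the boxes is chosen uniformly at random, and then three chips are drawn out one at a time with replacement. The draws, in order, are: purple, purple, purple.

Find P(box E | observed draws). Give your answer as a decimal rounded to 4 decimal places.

0.0297

Compute the likelihood of the observed sequence for each case: P(data | box A) = (5/12)(5/12)(5/12) = 0.072338; P(data | box B) = (1/7)(1/7)(1/7) = 0.0029155; P(data | box C) = (6/9)(6/9)(6/9) = 0.2963; P(data | box D) = (4/5)(4/5)(4/5) = 0.512; P(data | box E) = (3/10)(3/10)(3/10) = 0.027.
Weighting by the prior gives 1/5 · 0.072338 = 0.014468, 1/5 · 0.0029155 = 0.00058309, 1/5 · 0.2963 = 0.059259, 1/5 · 0.512 = 0.1024, 1/5 · 0.027 = 0.0054; these sum to 0.18211.
So P(box E | data) = (0.0054) / (0.18211) = 0.029652.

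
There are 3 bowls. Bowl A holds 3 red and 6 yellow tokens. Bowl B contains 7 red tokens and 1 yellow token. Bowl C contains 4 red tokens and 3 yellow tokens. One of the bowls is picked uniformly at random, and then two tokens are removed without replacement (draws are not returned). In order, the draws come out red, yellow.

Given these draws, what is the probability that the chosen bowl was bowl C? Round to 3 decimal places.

0.432

Compute the likelihood of the observed sequence for each case: P(data | bowl A) = (3/9)(6/8) = 1/4; P(data | bowl B) = (7/8)(1/7) = 1/8; P(data | bowl C) = (4/7)(3/6) = 2/7.
The prior-weighted likelihoods are 1/3 · 1/4 = 1/12, 1/3 · 1/8 = 1/24, 1/3 · 2/7 = 2/21; these sum to 37/168.
Hence P(bowl C | data) = (2/21) / (37/168) = 16/37.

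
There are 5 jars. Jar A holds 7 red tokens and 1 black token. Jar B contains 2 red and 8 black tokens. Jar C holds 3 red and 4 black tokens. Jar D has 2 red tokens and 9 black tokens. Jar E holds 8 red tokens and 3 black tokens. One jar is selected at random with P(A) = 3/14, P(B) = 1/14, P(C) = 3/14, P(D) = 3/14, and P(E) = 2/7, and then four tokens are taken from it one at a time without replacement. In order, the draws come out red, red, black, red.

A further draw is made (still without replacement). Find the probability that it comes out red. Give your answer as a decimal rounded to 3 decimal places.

Compute the likelihood of the observed sequence for each case: P(data | jar A) = (7/8)(6/7)(1/6)(5/5) = 0.125; P(data | jar B) = (2/10)(1/9)(8/8)(0/7) = 0; P(data | jar C) = (3/7)(2/6)(4/5)(1/4) = 0.028571; P(data | jar D) = (2/11)(1/10)(9/9)(0/8) = 0; P(data | jar E) = (8/11)(7/10)(3/9)(6/8) = 0.12727.
Multiplying each by its prior: 3/14 · 0.125 = 0.026786, 1/14 · 0 = 0, 3/14 · 0.028571 = 0.0061224, 3/14 · 0 = 0, 2/7 · 0.12727 = 0.036364; summing to 0.069272.
Normalising, the posterior is P(jar A | data) = 0.38668, P(jar B | data) = 0, P(jar C | data) = 0.088383, P(jar D | data) = 0, P(jar E | data) = 0.52494.
Averaging over the posterior, P(red next | data) = (1)(0.38668) + (0)(0.088383) + (5/7)(0.52494) = 0.76163.

0.762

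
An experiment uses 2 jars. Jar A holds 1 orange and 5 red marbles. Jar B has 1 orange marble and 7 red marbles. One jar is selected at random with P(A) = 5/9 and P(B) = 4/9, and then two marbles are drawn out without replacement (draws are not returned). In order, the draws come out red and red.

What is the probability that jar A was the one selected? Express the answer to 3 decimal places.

0.526

The likelihood of the observed sequence under each hypothesis: P(data | jar A) = (5/6)(4/5) = 2/3; P(data | jar B) = (7/8)(6/7) = 3/4.
Weighting by the prior gives 5/9 · 2/3 = 10/27, 4/9 · 3/4 = 1/3; with total 19/27.
So P(jar A | data) = (10/27) / (19/27) = 10/19.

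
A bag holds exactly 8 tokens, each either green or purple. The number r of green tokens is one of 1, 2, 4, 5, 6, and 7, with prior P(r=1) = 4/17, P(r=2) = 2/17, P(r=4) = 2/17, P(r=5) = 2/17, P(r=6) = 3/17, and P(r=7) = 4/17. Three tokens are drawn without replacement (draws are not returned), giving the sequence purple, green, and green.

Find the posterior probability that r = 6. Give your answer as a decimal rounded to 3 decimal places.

0.306

The likelihood of the observed sequence under each hypothesis: P(data | r = 1) = (7/8)(1/7)(0/6) = 0; P(data | r = 2) = (6/8)(2/7)(1/6) = 1/28; P(data | r = 4) = (4/8)(4/7)(3/6) = 1/7; P(data | r = 5) = (3/8)(5/7)(4/6) = 5/28; P(data | r = 6) = (2/8)(6/7)(5/6) = 5/28; P(data | r = 7) = (1/8)(7/7)(6/6) = 1/8.
Weighting by the prior gives 4/17 · 0 = 0, 2/17 · 1/28 = 1/238, 2/17 · 1/7 = 2/119, 2/17 · 5/28 = 5/238, 3/17 · 5/28 = 15/476, 4/17 · 1/8 = 1/34; summing to 7/68.
So P(r = 6 | data) = (15/476) / (7/68) = 15/49.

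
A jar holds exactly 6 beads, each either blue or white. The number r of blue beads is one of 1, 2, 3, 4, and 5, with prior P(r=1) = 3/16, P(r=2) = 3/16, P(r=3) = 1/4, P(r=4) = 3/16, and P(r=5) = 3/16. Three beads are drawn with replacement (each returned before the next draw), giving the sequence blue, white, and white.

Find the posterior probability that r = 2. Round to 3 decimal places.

Compute the likelihood of the observed sequence for each case: P(data | r = 1) = (1/6)(5/6)(5/6) = 0.11574; P(data | r = 2) = (2/6)(4/6)(4/6) = 0.14815; P(data | r = 3) = (3/6)(3/6)(3/6) = 0.125; P(data | r = 4) = (4/6)(2/6)(2/6) = 0.074074; P(data | r = 5) = (5/6)(1/6)(1/6) = 0.023148.
Multiplying each by its prior: 3/16 · 0.11574 = 0.021701, 3/16 · 0.14815 = 0.027778, 1/4 · 0.125 = 0.03125, 3/16 · 0.074074 = 0.013889, 3/16 · 0.023148 = 0.0043403; these sum to 0.098958.
So P(r = 2 | data) = (0.027778) / (0.098958) = 0.2807.

0.281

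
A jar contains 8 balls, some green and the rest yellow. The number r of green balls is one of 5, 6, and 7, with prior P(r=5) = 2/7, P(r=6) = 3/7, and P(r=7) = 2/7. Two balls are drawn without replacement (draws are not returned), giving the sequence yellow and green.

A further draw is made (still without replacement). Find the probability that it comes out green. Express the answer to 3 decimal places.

Under each hypothesis, the probability of the observed sequence is: P(data | r = 5) = (3/8)(5/7) = 15/56; P(data | r = 6) = (2/8)(6/7) = 3/14; P(data | r = 7) = (1/8)(7/7) = 1/8.
The prior-weighted likelihoods are 2/7 · 15/56 = 15/196, 3/7 · 3/14 = 9/98, 2/7 · 1/8 = 1/28; with total 10/49.
Normalising, the posterior is P(r = 5 | data) = 3/8, P(r = 6 | data) = 9/20, P(r = 7 | data) = 7/40.
So P(green next | data) = Σ P(green next | H) P(H | data) = (2/3)(3/8) + (5/6)(9/20) + (1)(7/40) = 4/5.

0.800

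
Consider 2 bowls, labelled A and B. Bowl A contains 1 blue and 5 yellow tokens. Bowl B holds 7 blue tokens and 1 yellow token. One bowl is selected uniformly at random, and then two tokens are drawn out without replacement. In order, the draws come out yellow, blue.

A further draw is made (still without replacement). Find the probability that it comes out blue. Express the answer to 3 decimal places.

0.429

Compute the likelihood of the observed sequence for each case: P(data | bowl A) = (5/6)(1/5) = 1/6; P(data | bowl B) = (1/8)(7/7) = 1/8.
Multiplying each by its prior: 1/2 · 1/6 = 1/12, 1/2 · 1/8 = 1/16; these sum to 7/48.
Dividing through by the total gives posterior P(bowl A | data) = 4/7, P(bowl B | data) = 3/7.
The predictive probability is P(blue next | data) = (0)(4/7) + (1)(3/7) = 3/7.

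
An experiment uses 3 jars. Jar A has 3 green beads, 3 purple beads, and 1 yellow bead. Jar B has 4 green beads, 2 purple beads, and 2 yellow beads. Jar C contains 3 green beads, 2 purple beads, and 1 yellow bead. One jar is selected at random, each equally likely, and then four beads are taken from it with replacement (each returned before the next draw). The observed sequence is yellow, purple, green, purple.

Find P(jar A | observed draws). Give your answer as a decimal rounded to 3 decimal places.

Under each hypothesis, the probability of the observed sequence is: P(data | jar A) = (1/7)(3/7)(3/7)(3/7) = 0.011245; P(data | jar B) = (2/8)(2/8)(4/8)(2/8) = 0.0078125; P(data | jar C) = (1/6)(2/6)(3/6)(2/6) = 0.0092593.
Weighting by the prior gives 1/3 · 0.011245 = 0.0037484, 1/3 · 0.0078125 = 0.0026042, 1/3 · 0.0092593 = 0.0030864; these sum to 0.009439.
By Bayes' rule, P(jar A | data) = (0.0037484) / (0.009439) = 0.39712.

0.397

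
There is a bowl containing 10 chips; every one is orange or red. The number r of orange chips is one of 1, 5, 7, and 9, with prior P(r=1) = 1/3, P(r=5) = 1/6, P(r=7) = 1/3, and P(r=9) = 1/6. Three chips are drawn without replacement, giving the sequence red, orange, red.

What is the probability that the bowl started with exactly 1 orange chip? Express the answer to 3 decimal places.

0.439

For each hypothesis, P(data | H) works out to: P(data | r = 1) = (9/10)(1/9)(8/8) = 1/10; P(data | r = 5) = (5/10)(5/9)(4/8) = 5/36; P(data | r = 7) = (3/10)(7/9)(2/8) = 7/120; P(data | r = 9) = (1/10)(9/9)(0/8) = 0.
Weighting by the prior gives 1/3 · 1/10 = 1/30, 1/6 · 5/36 = 5/216, 1/3 · 7/120 = 7/360, 1/6 · 0 = 0; with total 41/540.
By Bayes' rule, P(r = 1 | data) = (1/30) / (41/540) = 18/41.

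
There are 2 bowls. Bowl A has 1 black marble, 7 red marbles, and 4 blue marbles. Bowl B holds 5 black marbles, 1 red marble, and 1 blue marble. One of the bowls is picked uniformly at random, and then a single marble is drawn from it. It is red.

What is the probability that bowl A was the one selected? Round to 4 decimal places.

0.8033

Compute the likelihood of this draw for each case: P(data | bowl A) = (7/12) = 7/12; P(data | bowl B) = (1/7) = 1/7.
The prior-weighted likelihoods are 1/2 · 7/12 = 7/24, 1/2 · 1/7 = 1/14; summing to 61/168.
By Bayes' rule, P(bowl A | data) = (7/24) / (61/168) = 49/61.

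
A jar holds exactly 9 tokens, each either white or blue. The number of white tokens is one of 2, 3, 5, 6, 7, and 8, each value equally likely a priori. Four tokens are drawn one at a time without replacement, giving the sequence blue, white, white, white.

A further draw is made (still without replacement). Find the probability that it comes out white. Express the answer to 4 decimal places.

0.7069

The likelihood of the observed sequence under each hypothesis: P(data | r = 2) = (7/9)(2/8)(1/7)(0/6) = 0; P(data | r = 3) = (6/9)(3/8)(2/7)(1/6) = 1/84; P(data | r = 5) = (4/9)(5/8)(4/7)(3/6) = 5/63; P(data | r = 6) = (3/9)(6/8)(5/7)(4/6) = 5/42; P(data | r = 7) = (2/9)(7/8)(6/7)(5/6) = 5/36; P(data | r = 8) = (1/9)(8/8)(7/7)(6/6) = 1/9.
The prior-weighted likelihoods are 1/6 · 0 = 0, 1/6 · 1/84 = 1/504, 1/6 · 5/63 = 5/378, 1/6 · 5/42 = 5/252, 1/6 · 5/36 = 5/216, 1/6 · 1/9 = 1/54; these sum to 29/378.
The posterior is then P(r = 2 | data) = 0, P(r = 3 | data) = 3/116, P(r = 5 | data) = 5/29, P(r = 6 | data) = 15/58, P(r = 7 | data) = 35/116, P(r = 8 | data) = 7/29.
So P(white next | data) = Σ P(white next | H) P(H | data) = (0)(3/116) + (2/5)(5/29) + (3/5)(15/58) + (4/5)(35/116) + (1)(7/29) = 41/58.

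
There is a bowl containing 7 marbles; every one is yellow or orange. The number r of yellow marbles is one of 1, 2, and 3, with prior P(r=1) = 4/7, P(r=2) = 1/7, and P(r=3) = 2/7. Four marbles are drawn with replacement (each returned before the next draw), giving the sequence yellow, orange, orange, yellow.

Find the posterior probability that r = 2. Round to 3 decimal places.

0.188

For each hypothesis, P(data | H) works out to: P(data | r = 1) = (1/7)(6/7)(6/7)(1/7) = 0.014994; P(data | r = 2) = (2/7)(5/7)(5/7)(2/7) = 0.041649; P(data | r = 3) = (3/7)(4/7)(4/7)(3/7) = 0.059975.
Weighting by the prior gives 4/7 · 0.014994 = 0.0085679, 1/7 · 0.041649 = 0.0059499, 2/7 · 0.059975 = 0.017136; with total 0.031653.
So P(r = 2 | data) = (0.0059499) / (0.031653) = 0.18797.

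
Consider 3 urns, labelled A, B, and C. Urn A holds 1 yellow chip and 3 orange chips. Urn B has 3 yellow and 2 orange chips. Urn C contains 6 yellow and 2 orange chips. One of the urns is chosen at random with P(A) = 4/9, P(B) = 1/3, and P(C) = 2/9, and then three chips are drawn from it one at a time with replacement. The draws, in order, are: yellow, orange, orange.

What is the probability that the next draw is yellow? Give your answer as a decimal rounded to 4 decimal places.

0.4064

Under each hypothesis, the probability of the observed sequence is: P(data | urn A) = (1/4)(3/4)(3/4) = 0.14062; P(data | urn B) = (3/5)(2/5)(2/5) = 0.096; P(data | urn C) = (6/8)(2/8)(2/8) = 0.046875.
Weighting by the prior gives 4/9 · 0.14062 = 0.0625, 1/3 · 0.096 = 0.032, 2/9 · 0.046875 = 0.010417; with total 0.10492.
The posterior is then P(urn A | data) = 0.59571, P(urn B | data) = 0.305, P(urn C | data) = 0.099285.
The predictive probability is P(yellow next | data) = (1/4)(0.59571) + (3/5)(0.305) + (3/4)(0.099285) = 0.40639.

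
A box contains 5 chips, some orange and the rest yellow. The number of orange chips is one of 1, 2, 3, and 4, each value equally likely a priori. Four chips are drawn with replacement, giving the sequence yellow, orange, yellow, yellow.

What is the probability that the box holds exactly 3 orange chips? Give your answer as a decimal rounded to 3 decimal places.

Under each hypothesis, the probability of the observed sequence is: P(data | r = 1) = (4/5)(1/5)(4/5)(4/5) = 0.1024; P(data | r = 2) = (3/5)(2/5)(3/5)(3/5) = 0.0864; P(data | r = 3) = (2/5)(3/5)(2/5)(2/5) = 0.0384; P(data | r = 4) = (1/5)(4/5)(1/5)(1/5) = 0.0064.
Weighting by the prior gives 1/4 · 0.1024 = 0.0256, 1/4 · 0.0864 = 0.0216, 1/4 · 0.0384 = 0.0096, 1/4 · 0.0064 = 0.0016; with total 0.0584.
By Bayes' rule, P(r = 3 | data) = (0.0096) / (0.0584) = 0.16438.

0.164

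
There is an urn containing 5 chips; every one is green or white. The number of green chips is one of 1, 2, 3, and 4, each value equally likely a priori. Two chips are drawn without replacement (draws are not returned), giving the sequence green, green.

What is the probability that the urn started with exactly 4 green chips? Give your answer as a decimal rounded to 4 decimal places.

0.6000

For each hypothesis, P(data | H) works out to: P(data | r = 1) = (1/5)(0/4) = 0; P(data | r = 2) = (2/5)(1/4) = 1/10; P(data | r = 3) = (3/5)(2/4) = 3/10; P(data | r = 4) = (4/5)(3/4) = 3/5.
Weighting by the prior gives 1/4 · 0 = 0, 1/4 · 1/10 = 1/40, 1/4 · 3/10 = 3/40, 1/4 · 3/5 = 3/20; with total 1/4.
So P(r = 4 | data) = (3/20) / (1/4) = 3/5.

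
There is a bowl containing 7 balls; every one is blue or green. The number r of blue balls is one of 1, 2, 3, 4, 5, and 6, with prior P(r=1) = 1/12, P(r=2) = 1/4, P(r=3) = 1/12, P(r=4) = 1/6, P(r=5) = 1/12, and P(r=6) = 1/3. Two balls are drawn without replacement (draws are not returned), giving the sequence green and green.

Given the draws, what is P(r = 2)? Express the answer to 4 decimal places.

For each hypothesis, P(data | H) works out to: P(data | r = 1) = (6/7)(5/6) = 5/7; P(data | r = 2) = (5/7)(4/6) = 10/21; P(data | r = 3) = (4/7)(3/6) = 2/7; P(data | r = 4) = (3/7)(2/6) = 1/7; P(data | r = 5) = (2/7)(1/6) = 1/21; P(data | r = 6) = (1/7)(0/6) = 0.
The prior-weighted likelihoods are 1/12 · 5/7 = 5/84, 1/4 · 10/21 = 5/42, 1/12 · 2/7 = 1/42, 1/6 · 1/7 = 1/42, 1/12 · 1/21 = 1/252, 1/3 · 0 = 0; with total 29/126.
So P(r = 2 | data) = (5/42) / (29/126) = 15/29.

0.5172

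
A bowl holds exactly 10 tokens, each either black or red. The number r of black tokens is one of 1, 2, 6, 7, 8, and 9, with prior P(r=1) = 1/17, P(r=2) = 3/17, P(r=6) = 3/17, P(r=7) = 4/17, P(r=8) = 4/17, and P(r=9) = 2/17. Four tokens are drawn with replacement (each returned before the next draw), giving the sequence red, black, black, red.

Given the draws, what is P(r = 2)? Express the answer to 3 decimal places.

0.139

The likelihood of the observed sequence under each hypothesis: P(data | r = 1) = (9/10)(1/10)(1/10)(9/10) = 0.0081; P(data | r = 2) = (8/10)(2/10)(2/10)(8/10) = 0.0256; P(data | r = 6) = (4/10)(6/10)(6/10)(4/10) = 0.0576; P(data | r = 7) = (3/10)(7/10)(7/10)(3/10) = 0.0441; P(data | r = 8) = (2/10)(8/10)(8/10)(2/10) = 0.0256; P(data | r = 9) = (1/10)(9/10)(9/10)(1/10) = 0.0081.
Weighting by the prior gives 1/17 · 0.0081 = 0.00047647, 3/17 · 0.0256 = 0.0045176, 3/17 · 0.0576 = 0.010165, 4/17 · 0.0441 = 0.010376, 4/17 · 0.0256 = 0.0060235, 2/17 · 0.0081 = 0.00095294; with total 0.032512.
So P(r = 2 | data) = (0.0045176) / (0.032512) = 0.13895.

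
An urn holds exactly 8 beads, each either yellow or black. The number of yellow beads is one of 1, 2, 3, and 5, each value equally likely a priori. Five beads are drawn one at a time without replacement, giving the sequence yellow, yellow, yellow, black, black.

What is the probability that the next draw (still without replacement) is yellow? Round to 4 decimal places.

0.5000

The likelihood of the observed sequence under each hypothesis: P(data | r = 1) = (1/8)(0/7) = 0; P(data | r = 2) = (2/8)(1/7)(0/6) = 0; P(data | r = 3) = (3/8)(2/7)(1/6)(5/5)(4/4) = 1/56; P(data | r = 5) = (5/8)(4/7)(3/6)(3/5)(2/4) = 3/56.
The prior-weighted likelihoods are 1/4 · 0 = 0, 1/4 · 0 = 0, 1/4 · 1/56 = 1/224, 1/4 · 3/56 = 3/224; these sum to 1/56.
Normalising, the posterior is P(r = 1 | data) = 0, P(r = 2 | data) = 0, P(r = 3 | data) = 1/4, P(r = 5 | data) = 3/4.
The predictive probability is P(yellow next | data) = (0)(1/4) + (2/3)(3/4) = 1/2.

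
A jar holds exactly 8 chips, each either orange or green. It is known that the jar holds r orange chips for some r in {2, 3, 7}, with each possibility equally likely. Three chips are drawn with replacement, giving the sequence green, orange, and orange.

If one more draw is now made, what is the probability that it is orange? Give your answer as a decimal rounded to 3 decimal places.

Under each hypothesis, the probability of the observed sequence is: P(data | r = 2) = (6/8)(2/8)(2/8) = 0.046875; P(data | r = 3) = (5/8)(3/8)(3/8) = 0.087891; P(data | r = 7) = (1/8)(7/8)(7/8) = 0.095703.
Multiplying each by its prior: 1/3 · 0.046875 = 0.015625, 1/3 · 0.087891 = 0.029297, 1/3 · 0.095703 = 0.031901; these sum to 0.076823.
Dividing through by the total gives posterior P(r = 2 | data) = 0.20339, P(r = 3 | data) = 0.38136, P(r = 7 | data) = 0.41525.
The predictive probability is P(orange next | data) = (1/4)(0.20339) + (3/8)(0.38136) + (7/8)(0.41525) = 0.5572.

0.557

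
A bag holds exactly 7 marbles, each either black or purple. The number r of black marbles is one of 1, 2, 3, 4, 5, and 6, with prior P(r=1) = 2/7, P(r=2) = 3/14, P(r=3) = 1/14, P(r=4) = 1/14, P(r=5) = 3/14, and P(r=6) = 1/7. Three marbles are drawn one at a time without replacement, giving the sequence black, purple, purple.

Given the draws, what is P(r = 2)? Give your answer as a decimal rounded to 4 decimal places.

The likelihood of the observed sequence under each hypothesis: P(data | r = 1) = (1/7)(6/6)(5/5) = 1/7; P(data | r = 2) = (2/7)(5/6)(4/5) = 4/21; P(data | r = 3) = (3/7)(4/6)(3/5) = 6/35; P(data | r = 4) = (4/7)(3/6)(2/5) = 4/35; P(data | r = 5) = (5/7)(2/6)(1/5) = 1/21; P(data | r = 6) = (6/7)(1/6)(0/5) = 0.
Multiplying each by its prior: 2/7 · 1/7 = 2/49, 3/14 · 4/21 = 2/49, 1/14 · 6/35 = 3/245, 1/14 · 4/35 = 2/245, 3/14 · 1/21 = 1/98, 1/7 · 0 = 0; with total 11/98.
By Bayes' rule, P(r = 2 | data) = (2/49) / (11/98) = 4/11.

0.3636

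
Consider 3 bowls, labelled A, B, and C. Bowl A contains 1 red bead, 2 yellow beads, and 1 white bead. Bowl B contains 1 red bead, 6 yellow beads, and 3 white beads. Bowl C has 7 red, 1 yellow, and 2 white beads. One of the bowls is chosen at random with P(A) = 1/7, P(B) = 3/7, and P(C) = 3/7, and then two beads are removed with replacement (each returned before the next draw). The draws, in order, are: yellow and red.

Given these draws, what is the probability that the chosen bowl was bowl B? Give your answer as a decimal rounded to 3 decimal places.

For each hypothesis, P(data | H) works out to: P(data | bowl A) = (2/4)(1/4) = 0.125; P(data | bowl B) = (6/10)(1/10) = 0.06; P(data | bowl C) = (1/10)(7/10) = 0.07.
The prior-weighted likelihoods are 1/7 · 0.125 = 0.017857, 3/7 · 0.06 = 0.025714, 3/7 · 0.07 = 0.03; these sum to 0.073571.
Hence P(bowl B | data) = (0.025714) / (0.073571) = 0.34951.

0.350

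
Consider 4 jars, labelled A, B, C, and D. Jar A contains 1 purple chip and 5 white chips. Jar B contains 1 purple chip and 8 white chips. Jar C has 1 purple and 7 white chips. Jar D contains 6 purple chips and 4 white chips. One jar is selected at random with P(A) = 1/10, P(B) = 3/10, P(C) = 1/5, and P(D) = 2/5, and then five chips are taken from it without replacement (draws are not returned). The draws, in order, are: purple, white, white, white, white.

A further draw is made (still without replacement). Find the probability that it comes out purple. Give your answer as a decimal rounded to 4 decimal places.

For each hypothesis, P(data | H) works out to: P(data | jar A) = (1/6)(5/5)(4/4)(3/3)(2/2) = 0.16667; P(data | jar B) = (1/9)(8/8)(7/7)(6/6)(5/5) = 0.11111; P(data | jar C) = (1/8)(7/7)(6/6)(5/5)(4/4) = 0.125; P(data | jar D) = (6/10)(4/9)(3/8)(2/7)(1/6) = 0.0047619.
Multiplying each by its prior: 1/10 · 0.16667 = 0.016667, 3/10 · 0.11111 = 0.033333, 1/5 · 0.125 = 0.025, 2/5 · 0.0047619 = 0.0019048; with total 0.076905.
The posterior is then P(jar A | data) = 0.21672, P(jar B | data) = 0.43344, P(jar C | data) = 0.32508, P(jar D | data) = 0.024768.
The predictive probability is P(purple next | data) = (0)(0.21672) + (0)(0.43344) + (0)(0.32508) + (1)(0.024768) = 0.024768.

0.0248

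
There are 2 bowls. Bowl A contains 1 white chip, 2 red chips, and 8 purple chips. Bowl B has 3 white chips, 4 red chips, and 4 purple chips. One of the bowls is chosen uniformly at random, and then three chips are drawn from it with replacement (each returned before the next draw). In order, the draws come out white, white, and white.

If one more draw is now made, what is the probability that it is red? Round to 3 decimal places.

0.357

Under each hypothesis, the probability of the observed sequence is: P(data | bowl A) = (1/11)(1/11)(1/11) = 0.00075131; P(data | bowl B) = (3/11)(3/11)(3/11) = 0.020285.
Multiplying each by its prior: 1/2 · 0.00075131 = 0.00037566, 1/2 · 0.020285 = 0.010143; summing to 0.010518.
The posterior is then P(bowl A | data) = 0.035714, P(bowl B | data) = 0.96429.
So P(red next | data) = Σ P(red next | H) P(H | data) = (2/11)(0.035714) + (4/11)(0.96429) = 0.35714.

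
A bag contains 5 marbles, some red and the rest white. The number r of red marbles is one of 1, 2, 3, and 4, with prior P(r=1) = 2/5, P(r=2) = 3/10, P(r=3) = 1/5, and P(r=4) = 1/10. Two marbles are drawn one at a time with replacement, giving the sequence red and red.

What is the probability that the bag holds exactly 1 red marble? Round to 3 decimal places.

Under each hypothesis, the probability of the observed sequence is: P(data | r = 1) = (1/5)(1/5) = 1/25; P(data | r = 2) = (2/5)(2/5) = 4/25; P(data | r = 3) = (3/5)(3/5) = 9/25; P(data | r = 4) = (4/5)(4/5) = 16/25.
Multiplying each by its prior: 2/5 · 1/25 = 2/125, 3/10 · 4/25 = 6/125, 1/5 · 9/25 = 9/125, 1/10 · 16/25 = 8/125; these sum to 1/5.
Therefore the posterior P(r = 1 | data) = (2/125) / (1/5) = 2/25.

0.080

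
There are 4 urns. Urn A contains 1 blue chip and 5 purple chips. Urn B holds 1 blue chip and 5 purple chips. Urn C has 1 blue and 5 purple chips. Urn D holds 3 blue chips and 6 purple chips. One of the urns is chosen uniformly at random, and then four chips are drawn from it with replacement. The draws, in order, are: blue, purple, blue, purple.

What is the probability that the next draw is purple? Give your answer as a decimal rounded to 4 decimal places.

0.7566

Compute the likelihood of the observed sequence for each case: P(data | urn A) = (1/6)(5/6)(1/6)(5/6) = 0.01929; P(data | urn B) = (1/6)(5/6)(1/6)(5/6) = 0.01929; P(data | urn C) = (1/6)(5/6)(1/6)(5/6) = 0.01929; P(data | urn D) = (3/9)(6/9)(3/9)(6/9) = 0.049383.
Multiplying each by its prior: 1/4 · 0.01929 = 0.0048225, 1/4 · 0.01929 = 0.0048225, 1/4 · 0.01929 = 0.0048225, 1/4 · 0.049383 = 0.012346; with total 0.026813.
The posterior is then P(urn A | data) = 0.17986, P(urn B | data) = 0.17986, P(urn C | data) = 0.17986, P(urn D | data) = 0.46043.
Averaging over the posterior, P(purple next | data) = (5/6)(0.17986) + (5/6)(0.17986) + (5/6)(0.17986) + (2/3)(0.46043) = 0.75659.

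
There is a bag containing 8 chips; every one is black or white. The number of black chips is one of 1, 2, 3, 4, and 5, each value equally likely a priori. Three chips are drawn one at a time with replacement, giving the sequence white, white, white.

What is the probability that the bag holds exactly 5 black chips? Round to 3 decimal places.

For each hypothesis, P(data | H) works out to: P(data | r = 1) = (7/8)(7/8)(7/8) = 0.66992; P(data | r = 2) = (6/8)(6/8)(6/8) = 0.42188; P(data | r = 3) = (5/8)(5/8)(5/8) = 0.24414; P(data | r = 4) = (4/8)(4/8)(4/8) = 0.125; P(data | r = 5) = (3/8)(3/8)(3/8) = 0.052734.
The prior-weighted likelihoods are 1/5 · 0.66992 = 0.13398, 1/5 · 0.42188 = 0.084375, 1/5 · 0.24414 = 0.048828, 1/5 · 0.125 = 0.025, 1/5 · 0.052734 = 0.010547; summing to 0.30273.
Hence P(r = 5 | data) = (0.010547) / (0.30273) = 0.034839.

0.035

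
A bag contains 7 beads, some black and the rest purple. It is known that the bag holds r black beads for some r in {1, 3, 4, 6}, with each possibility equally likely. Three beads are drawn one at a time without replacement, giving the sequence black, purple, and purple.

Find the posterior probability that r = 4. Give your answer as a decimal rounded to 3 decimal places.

0.267

Compute the likelihood of the observed sequence for each case: P(data | r = 1) = (1/7)(6/6)(5/5) = 1/7; P(data | r = 3) = (3/7)(4/6)(3/5) = 6/35; P(data | r = 4) = (4/7)(3/6)(2/5) = 4/35; P(data | r = 6) = (6/7)(1/6)(0/5) = 0.
The prior-weighted likelihoods are 1/4 · 1/7 = 1/28, 1/4 · 6/35 = 3/70, 1/4 · 4/35 = 1/35, 1/4 · 0 = 0; summing to 3/28.
So P(r = 4 | data) = (1/35) / (3/28) = 4/15.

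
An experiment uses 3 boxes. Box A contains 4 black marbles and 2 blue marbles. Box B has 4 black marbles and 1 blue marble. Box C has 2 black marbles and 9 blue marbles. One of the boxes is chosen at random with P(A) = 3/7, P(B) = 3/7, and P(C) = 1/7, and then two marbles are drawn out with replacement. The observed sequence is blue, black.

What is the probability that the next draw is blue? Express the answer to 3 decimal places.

Compute the likelihood of the observed sequence for each case: P(data | box A) = (2/6)(4/6) = 0.22222; P(data | box B) = (1/5)(4/5) = 0.16; P(data | box C) = (9/11)(2/11) = 0.14876.
Multiplying each by its prior: 3/7 · 0.22222 = 0.095238, 3/7 · 0.16 = 0.068571, 1/7 · 0.14876 = 0.021251; summing to 0.18506.
Dividing through by the total gives posterior P(box A | data) = 0.51463, P(box B | data) = 0.37053, P(box C | data) = 0.11483.
So P(blue next | data) = Σ P(blue next | H) P(H | data) = (1/3)(0.51463) + (1/5)(0.37053) + (9/11)(0.11483) = 0.33961.

0.340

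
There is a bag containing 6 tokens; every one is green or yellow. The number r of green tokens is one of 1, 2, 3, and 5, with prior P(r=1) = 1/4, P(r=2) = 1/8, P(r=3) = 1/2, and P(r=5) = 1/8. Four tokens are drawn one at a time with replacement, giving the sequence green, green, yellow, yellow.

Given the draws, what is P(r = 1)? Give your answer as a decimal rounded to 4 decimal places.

Compute the likelihood of the observed sequence for each case: P(data | r = 1) = (1/6)(1/6)(5/6)(5/6) = 0.01929; P(data | r = 2) = (2/6)(2/6)(4/6)(4/6) = 0.049383; P(data | r = 3) = (3/6)(3/6)(3/6)(3/6) = 0.0625; P(data | r = 5) = (5/6)(5/6)(1/6)(1/6) = 0.01929.
The prior-weighted likelihoods are 1/4 · 0.01929 = 0.0048225, 1/8 · 0.049383 = 0.0061728, 1/2 · 0.0625 = 0.03125, 1/8 · 0.01929 = 0.0024113; these sum to 0.044657.
By Bayes' rule, P(r = 1 | data) = (0.0048225) / (0.044657) = 0.10799.

0.1080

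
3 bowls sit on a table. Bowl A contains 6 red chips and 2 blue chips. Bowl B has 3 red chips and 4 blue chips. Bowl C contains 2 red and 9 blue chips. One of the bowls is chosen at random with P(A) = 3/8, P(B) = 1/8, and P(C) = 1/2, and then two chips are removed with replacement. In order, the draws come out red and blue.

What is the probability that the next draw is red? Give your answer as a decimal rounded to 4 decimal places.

Compute the likelihood of the observed sequence for each case: P(data | bowl A) = (6/8)(2/8) = 0.1875; P(data | bowl B) = (3/7)(4/7) = 0.2449; P(data | bowl C) = (2/11)(9/11) = 0.14876.
Weighting by the prior gives 3/8 · 0.1875 = 0.070312, 1/8 · 0.2449 = 0.030612, 1/2 · 0.14876 = 0.07438; summing to 0.1753.
Dividing through by the total gives posterior P(bowl A | data) = 0.40109, P(bowl B | data) = 0.17462, P(bowl C | data) = 0.42429.
The predictive probability is P(red next | data) = (3/4)(0.40109) + (3/7)(0.17462) + (2/11)(0.42429) = 0.4528.

0.4528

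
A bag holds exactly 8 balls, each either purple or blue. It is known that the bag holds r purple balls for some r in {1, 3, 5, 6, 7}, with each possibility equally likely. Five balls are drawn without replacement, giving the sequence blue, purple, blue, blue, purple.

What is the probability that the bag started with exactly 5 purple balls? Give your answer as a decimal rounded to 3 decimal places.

0.250

The likelihood of the observed sequence under each hypothesis: P(data | r = 1) = (7/8)(1/7)(6/6)(5/5)(0/4) = 0; P(data | r = 3) = (5/8)(3/7)(4/6)(3/5)(2/4) = 3/56; P(data | r = 5) = (3/8)(5/7)(2/6)(1/5)(4/4) = 1/56; P(data | r = 6) = (2/8)(6/7)(1/6)(0/5) = 0; P(data | r = 7) = (1/8)(7/7)(0/6) = 0.
Weighting by the prior gives 1/5 · 0 = 0, 1/5 · 3/56 = 3/280, 1/5 · 1/56 = 1/280, 1/5 · 0 = 0, 1/5 · 0 = 0; these sum to 1/70.
Therefore the posterior P(r = 5 | data) = (1/280) / (1/70) = 1/4.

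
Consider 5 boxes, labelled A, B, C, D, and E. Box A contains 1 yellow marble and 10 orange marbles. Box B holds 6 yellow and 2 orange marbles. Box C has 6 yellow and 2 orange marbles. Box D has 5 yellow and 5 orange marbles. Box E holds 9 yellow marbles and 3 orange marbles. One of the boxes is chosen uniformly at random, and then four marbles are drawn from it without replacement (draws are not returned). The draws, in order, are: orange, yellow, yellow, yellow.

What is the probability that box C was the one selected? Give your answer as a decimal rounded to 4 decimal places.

The likelihood of the observed sequence under each hypothesis: P(data | box A) = (10/11)(1/10)(0/9) = 0; P(data | box B) = (2/8)(6/7)(5/6)(4/5) = 0.14286; P(data | box C) = (2/8)(6/7)(5/6)(4/5) = 0.14286; P(data | box D) = (5/10)(5/9)(4/8)(3/7) = 0.059524; P(data | box E) = (3/12)(9/11)(8/10)(7/9) = 0.12727.
The prior-weighted likelihoods are 1/5 · 0 = 0, 1/5 · 0.14286 = 0.028571, 1/5 · 0.14286 = 0.028571, 1/5 · 0.059524 = 0.011905, 1/5 · 0.12727 = 0.025455; with total 0.094502.
So P(box C | data) = (0.028571) / (0.094502) = 0.30234.

0.3023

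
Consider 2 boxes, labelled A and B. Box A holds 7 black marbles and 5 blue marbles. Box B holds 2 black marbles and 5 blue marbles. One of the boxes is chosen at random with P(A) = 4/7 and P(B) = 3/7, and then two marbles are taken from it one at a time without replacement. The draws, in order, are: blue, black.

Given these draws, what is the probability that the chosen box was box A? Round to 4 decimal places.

Under each hypothesis, the probability of the observed sequence is: P(data | box A) = (5/12)(7/11) = 0.26515; P(data | box B) = (5/7)(2/6) = 0.2381.
Weighting by the prior gives 4/7 · 0.26515 = 0.15152, 3/7 · 0.2381 = 0.10204; with total 0.25356.
Therefore the posterior P(box A | data) = (0.15152) / (0.25356) = 0.59756.

0.5976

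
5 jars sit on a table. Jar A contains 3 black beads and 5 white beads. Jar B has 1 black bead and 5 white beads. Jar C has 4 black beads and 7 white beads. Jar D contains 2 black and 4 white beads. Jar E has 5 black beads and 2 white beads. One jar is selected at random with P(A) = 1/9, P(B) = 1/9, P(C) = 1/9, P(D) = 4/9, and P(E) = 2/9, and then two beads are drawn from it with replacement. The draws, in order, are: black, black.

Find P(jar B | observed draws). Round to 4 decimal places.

For each hypothesis, P(data | H) works out to: P(data | jar A) = (3/8)(3/8) = 0.14062; P(data | jar B) = (1/6)(1/6) = 0.027778; P(data | jar C) = (4/11)(4/11) = 0.13223; P(data | jar D) = (2/6)(2/6) = 0.11111; P(data | jar E) = (5/7)(5/7) = 0.5102.
The prior-weighted likelihoods are 1/9 · 0.14062 = 0.015625, 1/9 · 0.027778 = 0.0030864, 1/9 · 0.13223 = 0.014692, 4/9 · 0.11111 = 0.049383, 2/9 · 0.5102 = 0.11338; summing to 0.19617.
By Bayes' rule, P(jar B | data) = (0.0030864) / (0.19617) = 0.015734.

0.0157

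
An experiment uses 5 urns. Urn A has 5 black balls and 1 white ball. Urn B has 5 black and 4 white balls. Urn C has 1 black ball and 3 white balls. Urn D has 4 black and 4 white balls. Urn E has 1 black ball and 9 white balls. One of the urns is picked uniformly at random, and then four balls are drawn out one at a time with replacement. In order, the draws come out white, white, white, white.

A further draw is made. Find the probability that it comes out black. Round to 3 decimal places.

0.184

For each hypothesis, P(data | H) works out to: P(data | urn A) = (1/6)(1/6)(1/6)(1/6) = 0.0007716; P(data | urn B) = (4/9)(4/9)(4/9)(4/9) = 0.039018; P(data | urn C) = (3/4)(3/4)(3/4)(3/4) = 0.31641; P(data | urn D) = (4/8)(4/8)(4/8)(4/8) = 0.0625; P(data | urn E) = (9/10)(9/10)(9/10)(9/10) = 0.6561.
The prior-weighted likelihoods are 1/5 · 0.0007716 = 0.00015432, 1/5 · 0.039018 = 0.0078037, 1/5 · 0.31641 = 0.063281, 1/5 · 0.0625 = 0.0125, 1/5 · 0.6561 = 0.13122; these sum to 0.21496.
Dividing through by the total gives posterior P(urn A | data) = 0.00071791, P(urn B | data) = 0.036303, P(urn C | data) = 0.29439, P(urn D | data) = 0.058151, P(urn E | data) = 0.61044.
Averaging over the posterior, P(black next | data) = (5/6)(0.00071791) + (5/9)(0.036303) + (1/4)(0.29439) + (1/2)(0.058151) + (1/10)(0.61044) = 0.18448.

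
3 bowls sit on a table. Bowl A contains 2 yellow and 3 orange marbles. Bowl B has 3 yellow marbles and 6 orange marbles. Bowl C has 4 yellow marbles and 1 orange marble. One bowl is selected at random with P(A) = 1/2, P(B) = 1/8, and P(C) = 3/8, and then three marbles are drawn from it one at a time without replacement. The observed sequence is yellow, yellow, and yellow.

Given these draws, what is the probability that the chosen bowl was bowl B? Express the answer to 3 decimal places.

Under each hypothesis, the probability of the observed sequence is: P(data | bowl A) = (2/5)(1/4)(0/3) = 0; P(data | bowl B) = (3/9)(2/8)(1/7) = 0.011905; P(data | bowl C) = (4/5)(3/4)(2/3) = 0.4.
The prior-weighted likelihoods are 1/2 · 0 = 0, 1/8 · 0.011905 = 0.0014881, 3/8 · 0.4 = 0.15; with total 0.15149.
Therefore the posterior P(bowl B | data) = (0.0014881) / (0.15149) = 0.0098232.

0.010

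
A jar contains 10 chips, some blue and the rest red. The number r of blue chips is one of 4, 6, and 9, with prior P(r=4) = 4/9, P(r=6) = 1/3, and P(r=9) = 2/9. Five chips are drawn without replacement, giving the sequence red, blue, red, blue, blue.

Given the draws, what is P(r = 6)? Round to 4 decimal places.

Compute the likelihood of the observed sequence for each case: P(data | r = 4) = (6/10)(4/9)(5/8)(3/7)(2/6) = 1/42; P(data | r = 6) = (4/10)(6/9)(3/8)(5/7)(4/6) = 1/21; P(data | r = 9) = (1/10)(9/9)(0/8) = 0.
Multiplying each by its prior: 4/9 · 1/42 = 2/189, 1/3 · 1/21 = 1/63, 2/9 · 0 = 0; these sum to 5/189.
By Bayes' rule, P(r = 6 | data) = (1/63) / (5/189) = 3/5.

0.6000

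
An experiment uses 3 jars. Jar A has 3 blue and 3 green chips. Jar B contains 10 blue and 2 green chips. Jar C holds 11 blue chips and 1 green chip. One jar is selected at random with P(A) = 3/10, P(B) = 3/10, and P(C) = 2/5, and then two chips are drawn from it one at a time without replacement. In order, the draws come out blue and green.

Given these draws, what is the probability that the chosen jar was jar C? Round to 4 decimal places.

0.1975

The likelihood of the observed sequence under each hypothesis: P(data | jar A) = (3/6)(3/5) = 0.3; P(data | jar B) = (10/12)(2/11) = 0.15152; P(data | jar C) = (11/12)(1/11) = 0.083333.
The prior-weighted likelihoods are 3/10 · 0.3 = 0.09, 3/10 · 0.15152 = 0.045455, 2/5 · 0.083333 = 0.033333; summing to 0.16879.
Hence P(jar C | data) = (0.033333) / (0.16879) = 0.19749.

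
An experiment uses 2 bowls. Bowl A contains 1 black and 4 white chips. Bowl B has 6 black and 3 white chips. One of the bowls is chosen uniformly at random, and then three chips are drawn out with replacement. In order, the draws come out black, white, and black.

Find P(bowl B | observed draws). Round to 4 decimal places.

0.8224

Compute the likelihood of the observed sequence for each case: P(data | bowl A) = (1/5)(4/5)(1/5) = 0.032; P(data | bowl B) = (6/9)(3/9)(6/9) = 0.14815.
The prior-weighted likelihoods are 1/2 · 0.032 = 0.016, 1/2 · 0.14815 = 0.074074; with total 0.090074.
Hence P(bowl B | data) = (0.074074) / (0.090074) = 0.82237.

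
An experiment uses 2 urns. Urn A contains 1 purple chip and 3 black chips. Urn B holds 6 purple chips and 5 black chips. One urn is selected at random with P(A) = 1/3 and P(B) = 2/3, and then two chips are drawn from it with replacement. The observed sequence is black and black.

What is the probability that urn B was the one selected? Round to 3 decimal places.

Under each hypothesis, the probability of the observed sequence is: P(data | urn A) = (3/4)(3/4) = 0.5625; P(data | urn B) = (5/11)(5/11) = 0.20661.
Multiplying each by its prior: 1/3 · 0.5625 = 0.1875, 2/3 · 0.20661 = 0.13774; with total 0.32524.
So P(urn B | data) = (0.13774) / (0.32524) = 0.4235.

0.424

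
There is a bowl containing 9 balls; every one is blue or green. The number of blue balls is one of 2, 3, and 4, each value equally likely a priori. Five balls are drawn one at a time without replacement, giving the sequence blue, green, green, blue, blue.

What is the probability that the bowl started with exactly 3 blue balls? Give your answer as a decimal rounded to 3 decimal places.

0.273

Under each hypothesis, the probability of the observed sequence is: P(data | r = 2) = (2/9)(7/8)(6/7)(1/6)(0/5) = 0; P(data | r = 3) = (3/9)(6/8)(5/7)(2/6)(1/5) = 1/84; P(data | r = 4) = (4/9)(5/8)(4/7)(3/6)(2/5) = 2/63.
Weighting by the prior gives 1/3 · 0 = 0, 1/3 · 1/84 = 1/252, 1/3 · 2/63 = 2/189; these sum to 11/756.
Therefore the posterior P(r = 3 | data) = (1/252) / (11/756) = 3/11.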